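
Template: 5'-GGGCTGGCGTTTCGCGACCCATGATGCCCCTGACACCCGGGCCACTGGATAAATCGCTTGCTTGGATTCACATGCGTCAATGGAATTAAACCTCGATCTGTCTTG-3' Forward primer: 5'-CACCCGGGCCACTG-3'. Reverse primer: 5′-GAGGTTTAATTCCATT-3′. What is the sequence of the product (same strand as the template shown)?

5'-CACCCGGGCCACTGGATAAATCGCTTGCTTGGATTCACATGCGTCAATGGAATTAAACCTC-3'

The forward primer matches the template at positions 34–47.
The reverse primer's reverse complement is AATGGAATTAAACCTC, which matches the template at positions 79–94.
The product is the template from position 34 through 94 (61 bp).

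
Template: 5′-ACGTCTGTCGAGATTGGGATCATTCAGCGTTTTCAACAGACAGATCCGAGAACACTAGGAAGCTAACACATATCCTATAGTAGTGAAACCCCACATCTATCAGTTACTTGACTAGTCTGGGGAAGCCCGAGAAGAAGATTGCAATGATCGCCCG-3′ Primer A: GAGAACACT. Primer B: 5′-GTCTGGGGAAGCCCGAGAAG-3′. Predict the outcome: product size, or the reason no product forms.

Primer A (GAGAACACT) matches the top strand at positions 48–56 (3' end points downstream).
Primer B (GTCTGGGGAAGCCCGAGAAG) also matches the top strand directly, at positions 115–134 — its reverse complement CTTCTCGGGCTTCCCCAGAC is not present.
Both primers anneal to the bottom strand with 3' ends pointing the same way, so neither can prime synthesis back toward the other.

No product — both primers anneal to the same strand and extend in the same direction.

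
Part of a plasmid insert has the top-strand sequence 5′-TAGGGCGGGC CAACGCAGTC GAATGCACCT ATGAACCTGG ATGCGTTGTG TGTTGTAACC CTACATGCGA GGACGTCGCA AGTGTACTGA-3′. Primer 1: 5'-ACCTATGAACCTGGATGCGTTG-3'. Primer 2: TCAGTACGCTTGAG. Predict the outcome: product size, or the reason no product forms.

Primer 2 (TCAGTACGCTTGAG) does not match the top strand, and its reverse complement CTCAAGCGTACTGA does not match either.
With no annealing site for primer 2, no amplification occurs.

No product — primer 2 has no binding site in the template.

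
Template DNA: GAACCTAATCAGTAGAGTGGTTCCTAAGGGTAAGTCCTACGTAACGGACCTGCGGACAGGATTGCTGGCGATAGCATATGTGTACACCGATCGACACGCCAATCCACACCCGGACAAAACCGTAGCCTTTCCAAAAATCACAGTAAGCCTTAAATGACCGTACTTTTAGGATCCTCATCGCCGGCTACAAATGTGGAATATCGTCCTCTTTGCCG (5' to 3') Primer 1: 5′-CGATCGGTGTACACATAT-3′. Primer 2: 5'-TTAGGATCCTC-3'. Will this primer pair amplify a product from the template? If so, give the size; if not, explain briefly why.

Primer 1 (CGATCGGTGTACACATAT) has reverse complement ATATGTGTACACCGATCG, which matches the top strand at positions 76–93; primer 1 anneals to the top strand there with its 3' end pointing upstream toward position 76.
Primer 2 (TTAGGATCCTC) matches the top strand directly at positions 166–176; it anneals to the bottom strand with its 3' end pointing downstream toward position 176.
The 3' ends diverge (primer 1 extends toward position 1, primer 2 toward position 215), so the primers never converge on a shared product.

No product — the primers' 3' ends point away from each other.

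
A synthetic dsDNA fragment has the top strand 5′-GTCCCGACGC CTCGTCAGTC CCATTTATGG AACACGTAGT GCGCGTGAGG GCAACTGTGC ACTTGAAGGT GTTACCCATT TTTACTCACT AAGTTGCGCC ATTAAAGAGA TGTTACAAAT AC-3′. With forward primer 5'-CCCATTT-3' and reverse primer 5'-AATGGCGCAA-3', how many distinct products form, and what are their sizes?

The forward primer CCCATTT matches the top strand at positions 20–26, 75–81.
The reverse primer's reverse complement is TTGCGCCATT, matching at positions 94–103.
Each forward site pairs with the reverse site to give a product ending at position 103: sizes 84, 29 bp.

Two products: 84 bp, 29 bp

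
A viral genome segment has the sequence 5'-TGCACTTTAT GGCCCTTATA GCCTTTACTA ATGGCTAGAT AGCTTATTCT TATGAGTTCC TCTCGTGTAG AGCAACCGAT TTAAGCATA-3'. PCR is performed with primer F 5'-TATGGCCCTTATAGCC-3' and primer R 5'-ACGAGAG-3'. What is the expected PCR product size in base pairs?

The forward primer matches the template at positions 8–23.
The reverse primer's reverse complement is CTCTCGT, which matches the template at positions 60–66.
Amplicon spans positions 8–66: 59 bp.

59 bp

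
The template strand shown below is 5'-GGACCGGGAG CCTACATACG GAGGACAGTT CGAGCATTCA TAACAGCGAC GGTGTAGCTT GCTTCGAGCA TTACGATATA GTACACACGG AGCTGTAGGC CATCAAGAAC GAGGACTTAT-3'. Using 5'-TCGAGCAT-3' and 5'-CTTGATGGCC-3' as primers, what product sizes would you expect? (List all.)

The forward primer TCGAGCAT matches the top strand at positions 30–37, 64–71.
The reverse primer's reverse complement is GGCCATCAAG, matching at positions 98–107.
Each forward site pairs with the reverse site to give a product ending at position 107: sizes 78, 44 bp.

78 bp, 44 bp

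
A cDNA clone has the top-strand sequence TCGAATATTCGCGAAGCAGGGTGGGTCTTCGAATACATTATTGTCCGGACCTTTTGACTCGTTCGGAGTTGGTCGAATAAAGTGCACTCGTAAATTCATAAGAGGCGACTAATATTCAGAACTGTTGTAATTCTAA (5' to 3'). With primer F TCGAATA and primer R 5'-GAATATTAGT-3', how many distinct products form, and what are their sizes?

Three products: 117 bp, 89 bp, 45 bp

The forward primer TCGAATA matches the top strand at positions 1–7, 29–35, 73–79.
The reverse primer's reverse complement is ACTAATATTC, matching at positions 108–117.
Each forward site pairs with the reverse site to give a product ending at position 117: sizes 117, 89, 45 bp.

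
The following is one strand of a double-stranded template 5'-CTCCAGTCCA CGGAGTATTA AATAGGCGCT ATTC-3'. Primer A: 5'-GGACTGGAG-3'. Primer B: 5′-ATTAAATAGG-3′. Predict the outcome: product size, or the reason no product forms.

Primer A (GGACTGGAG) has reverse complement CTCCAGTCC, which matches the top strand at positions 1–9; primer A anneals to the top strand there with its 3' end pointing upstream toward position 1.
Primer B (ATTAAATAGG) matches the top strand directly at positions 17–26; it anneals to the bottom strand with its 3' end pointing downstream toward position 26.
The 3' ends diverge (primer A extends toward position 1, primer B toward position 34), so the primers never converge on a shared product.

No product — the primers' 3' ends point away from each other.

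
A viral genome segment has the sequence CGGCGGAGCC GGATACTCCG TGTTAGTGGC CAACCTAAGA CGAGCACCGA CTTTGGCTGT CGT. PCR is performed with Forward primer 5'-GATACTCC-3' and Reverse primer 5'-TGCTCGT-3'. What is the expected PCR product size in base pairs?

Forward primer GATACTCC is found on the top strand at positions 12–19.
The reverse primer's reverse complement is ACGAGCA, which matches the template at positions 40–46.
Amplicon spans positions 12–46: 35 bp.

35 bp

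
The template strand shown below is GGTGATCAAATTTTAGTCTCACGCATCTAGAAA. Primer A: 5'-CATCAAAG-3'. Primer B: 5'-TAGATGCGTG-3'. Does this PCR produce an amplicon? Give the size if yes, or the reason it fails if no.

Primer A (CATCAAAG) does not match the top strand, and its reverse complement CTTTGATG does not match either.
With no annealing site for primer A, no amplification occurs.

No product — primer A has no binding site in the template.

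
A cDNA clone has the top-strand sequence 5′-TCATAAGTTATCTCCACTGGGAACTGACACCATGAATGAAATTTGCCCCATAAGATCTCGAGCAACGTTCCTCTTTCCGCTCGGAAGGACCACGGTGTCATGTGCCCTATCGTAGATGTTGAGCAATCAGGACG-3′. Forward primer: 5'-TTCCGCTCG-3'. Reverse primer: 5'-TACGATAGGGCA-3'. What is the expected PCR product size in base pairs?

Scanning the template, TTCCGCTCG occurs at positions 75–83; this primer anneals to the bottom strand there with its 3' end pointing downstream.
The reverse primer's reverse complement is TGCCCTATCGTA, which matches the template at positions 103–114.
Product length = (reverse-primer end) − (forward-primer start) + 1 = 114 − 75 + 1 = 40 bp.

40 bp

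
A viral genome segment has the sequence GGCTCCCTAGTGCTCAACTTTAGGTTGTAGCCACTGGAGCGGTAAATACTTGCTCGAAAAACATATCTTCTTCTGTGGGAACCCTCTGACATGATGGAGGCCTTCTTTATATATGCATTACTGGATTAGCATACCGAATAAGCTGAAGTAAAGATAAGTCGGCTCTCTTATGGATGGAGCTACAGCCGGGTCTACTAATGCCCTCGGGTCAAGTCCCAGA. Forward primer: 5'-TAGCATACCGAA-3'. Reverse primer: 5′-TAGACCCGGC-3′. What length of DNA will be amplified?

68 bp

Scanning the template, TAGCATACCGAA occurs at positions 127–138; this primer anneals to the bottom strand there with its 3' end pointing downstream.
The reverse primer's reverse complement is GCCGGGTCTA, which matches the template at positions 185–194.
Amplicon spans positions 127–194: 68 bp.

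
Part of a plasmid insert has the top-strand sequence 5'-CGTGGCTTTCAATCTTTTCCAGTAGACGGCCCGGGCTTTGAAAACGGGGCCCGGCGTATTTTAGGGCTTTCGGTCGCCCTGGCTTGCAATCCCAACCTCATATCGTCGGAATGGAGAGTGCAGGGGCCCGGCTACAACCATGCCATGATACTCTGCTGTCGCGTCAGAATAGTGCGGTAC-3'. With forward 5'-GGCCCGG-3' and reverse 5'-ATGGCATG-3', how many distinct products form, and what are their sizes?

Three products: 119 bp, 99 bp, 22 bp

The forward primer GGCCCGG matches the top strand at positions 28–34, 48–54, 125–131.
The reverse primer's reverse complement is CATGCCAT, matching at positions 139–146.
Each forward site pairs with the reverse site to give a product ending at position 146: sizes 119, 99, 22 bp.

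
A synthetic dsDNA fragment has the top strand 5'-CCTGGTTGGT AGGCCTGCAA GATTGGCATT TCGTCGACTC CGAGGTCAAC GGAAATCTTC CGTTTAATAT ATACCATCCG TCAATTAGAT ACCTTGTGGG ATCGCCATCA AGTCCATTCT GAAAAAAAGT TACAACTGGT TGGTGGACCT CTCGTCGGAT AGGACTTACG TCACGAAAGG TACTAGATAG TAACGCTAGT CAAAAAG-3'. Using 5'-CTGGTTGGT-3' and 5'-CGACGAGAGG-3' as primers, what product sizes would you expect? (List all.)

The forward primer CTGGTTGGT matches the top strand at positions 2–10, 136–144.
The reverse primer's reverse complement is CCTCTCGTCG, matching at positions 148–157.
Each forward site pairs with the reverse site to give a product ending at position 157: sizes 156, 22 bp.

156 bp, 22 bp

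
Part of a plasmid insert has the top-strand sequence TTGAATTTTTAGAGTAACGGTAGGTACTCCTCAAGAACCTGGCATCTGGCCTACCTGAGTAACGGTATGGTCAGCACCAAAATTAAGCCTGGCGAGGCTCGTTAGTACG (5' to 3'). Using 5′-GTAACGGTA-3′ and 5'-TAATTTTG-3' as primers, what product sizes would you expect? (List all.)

The forward primer GTAACGGTA matches the top strand at positions 14–22, 59–67.
The reverse primer's reverse complement is CAAAATTA, matching at positions 78–85.
Each forward site pairs with the reverse site to give a product ending at position 85: sizes 72, 27 bp.

72 bp, 27 bp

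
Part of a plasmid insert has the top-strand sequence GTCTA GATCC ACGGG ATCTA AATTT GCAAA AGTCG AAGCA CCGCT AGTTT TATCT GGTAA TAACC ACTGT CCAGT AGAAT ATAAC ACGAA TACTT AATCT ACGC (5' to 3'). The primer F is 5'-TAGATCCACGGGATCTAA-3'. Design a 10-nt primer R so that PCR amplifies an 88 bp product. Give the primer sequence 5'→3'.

5'-ATTCGTGTTA-3'

The forward primer binds at positions 4–21, so an 88 bp product ends at position 4 + 88 − 1 = 91.
The reverse primer anneals to the top strand over positions 82–91, i.e. to TAACACGAAT.
Its sequence written 5'→3' is the reverse complement: ATTCGTGTTA.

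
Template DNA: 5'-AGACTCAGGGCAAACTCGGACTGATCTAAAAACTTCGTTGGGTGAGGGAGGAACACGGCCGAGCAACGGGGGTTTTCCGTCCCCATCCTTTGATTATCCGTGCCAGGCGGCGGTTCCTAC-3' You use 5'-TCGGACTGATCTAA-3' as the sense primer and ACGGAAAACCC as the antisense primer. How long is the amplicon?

65 bp

Forward primer TCGGACTGATCTAA is found on the top strand at positions 16–29.
Reverse complement of the reverse primer: GGGTTTTCCGT. This occurs on the top strand at positions 70–80.
Amplicon spans positions 16–80: 65 bp.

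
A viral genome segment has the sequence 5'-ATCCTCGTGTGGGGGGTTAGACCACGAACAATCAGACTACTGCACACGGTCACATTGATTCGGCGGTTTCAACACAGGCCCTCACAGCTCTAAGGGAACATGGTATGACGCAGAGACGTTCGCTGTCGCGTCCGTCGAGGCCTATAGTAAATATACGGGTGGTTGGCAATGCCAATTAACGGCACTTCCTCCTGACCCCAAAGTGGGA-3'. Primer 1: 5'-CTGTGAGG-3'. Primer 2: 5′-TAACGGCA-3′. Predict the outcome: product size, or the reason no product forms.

No product — the primers' 3' ends point away from each other.

Primer 1 (CTGTGAGG) has reverse complement CCTCACAG, which matches the top strand at positions 80–87; primer 1 anneals to the top strand there with its 3' end pointing upstream toward position 80.
Primer 2 (TAACGGCA) matches the top strand directly at positions 177–184; it anneals to the bottom strand with its 3' end pointing downstream toward position 184.
The 3' ends diverge (primer 1 extends toward position 1, primer 2 toward position 208), so the primers never converge on a shared product.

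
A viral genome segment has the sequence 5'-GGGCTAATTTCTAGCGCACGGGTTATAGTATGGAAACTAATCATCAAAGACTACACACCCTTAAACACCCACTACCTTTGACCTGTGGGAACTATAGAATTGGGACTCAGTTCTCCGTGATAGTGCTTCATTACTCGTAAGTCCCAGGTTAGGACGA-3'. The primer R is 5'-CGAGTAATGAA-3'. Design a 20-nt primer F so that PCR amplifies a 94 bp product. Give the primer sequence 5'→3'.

5'-TCAAAGACTACACACCCTTA-3'

The reverse primer's reverse complement TTCATTACTCG matches the template at positions 127–137, so the product ends at position 137.
A 94 bp product then starts at position 137 − 94 + 1 = 44.
The forward primer is identical to the top strand there: TCAAAGACTACACACCCTTA.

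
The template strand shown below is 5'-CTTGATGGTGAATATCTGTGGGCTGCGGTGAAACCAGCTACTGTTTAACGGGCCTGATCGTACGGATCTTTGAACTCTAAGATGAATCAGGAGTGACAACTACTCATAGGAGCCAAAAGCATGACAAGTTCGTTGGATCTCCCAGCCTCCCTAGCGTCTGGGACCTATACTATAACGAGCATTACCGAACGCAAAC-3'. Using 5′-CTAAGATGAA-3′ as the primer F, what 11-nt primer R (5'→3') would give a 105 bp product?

5'-TGCTCGTTATA-3'

The forward primer binds at positions 77–86, so a 105 bp product ends at position 77 + 105 − 1 = 181.
The reverse primer anneals to the top strand over positions 171–181, i.e. to TATAACGAGCA.
Its sequence written 5'→3' is the reverse complement: TGCTCGTTATA.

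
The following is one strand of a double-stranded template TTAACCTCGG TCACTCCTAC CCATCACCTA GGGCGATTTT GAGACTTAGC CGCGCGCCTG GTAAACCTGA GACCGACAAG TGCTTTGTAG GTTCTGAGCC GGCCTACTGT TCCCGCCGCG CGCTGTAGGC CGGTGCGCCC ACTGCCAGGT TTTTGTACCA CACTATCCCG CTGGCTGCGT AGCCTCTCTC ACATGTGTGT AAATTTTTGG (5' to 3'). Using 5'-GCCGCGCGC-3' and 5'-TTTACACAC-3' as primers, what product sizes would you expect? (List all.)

155 bp, 89 bp

The forward primer GCCGCGCGC matches the top strand at positions 49–57, 115–123.
The reverse primer's reverse complement is GTGTGTAAA, matching at positions 195–203.
Each forward site pairs with the reverse site to give a product ending at position 203: sizes 155, 89 bp.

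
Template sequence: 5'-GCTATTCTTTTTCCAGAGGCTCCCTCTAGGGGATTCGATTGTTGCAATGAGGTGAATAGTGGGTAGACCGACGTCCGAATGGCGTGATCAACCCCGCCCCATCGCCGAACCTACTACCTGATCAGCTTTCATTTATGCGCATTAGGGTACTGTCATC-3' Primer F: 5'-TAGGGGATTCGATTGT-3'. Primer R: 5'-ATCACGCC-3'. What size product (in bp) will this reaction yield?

62 bp

The forward primer matches the template at positions 27–42.
The reverse primer's reverse complement is GGCGTGAT, which matches the template at positions 81–88.
Amplicon spans positions 27–88: 62 bp.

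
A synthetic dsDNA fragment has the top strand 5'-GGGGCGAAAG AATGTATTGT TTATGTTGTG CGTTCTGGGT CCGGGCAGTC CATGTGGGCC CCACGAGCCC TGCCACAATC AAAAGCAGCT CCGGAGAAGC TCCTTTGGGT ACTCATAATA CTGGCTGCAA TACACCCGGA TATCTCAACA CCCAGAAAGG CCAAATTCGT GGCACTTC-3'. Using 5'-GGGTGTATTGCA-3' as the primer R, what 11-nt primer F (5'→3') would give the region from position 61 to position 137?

5'-CCACGAGCCCT-3'

The reverse primer's reverse complement TGCAATACACCC matches the template at positions 126–137; the product starts at position 61.
The forward primer is identical to the top strand over positions 61–71: CCACGAGCCCT.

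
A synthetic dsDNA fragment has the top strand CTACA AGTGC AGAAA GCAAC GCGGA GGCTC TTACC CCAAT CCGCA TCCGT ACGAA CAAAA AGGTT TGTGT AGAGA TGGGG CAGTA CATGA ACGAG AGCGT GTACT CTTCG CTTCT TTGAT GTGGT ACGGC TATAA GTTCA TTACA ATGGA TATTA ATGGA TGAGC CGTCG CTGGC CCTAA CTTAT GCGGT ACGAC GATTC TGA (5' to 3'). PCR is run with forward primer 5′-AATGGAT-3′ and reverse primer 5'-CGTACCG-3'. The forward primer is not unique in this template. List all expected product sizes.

The forward primer AATGGAT matches the top strand at positions 145–151, 155–161.
The reverse primer's reverse complement is CGGTACG, matching at positions 187–193.
Each forward site pairs with the reverse site to give a product ending at position 193: sizes 49, 39 bp.

49 bp, 39 bp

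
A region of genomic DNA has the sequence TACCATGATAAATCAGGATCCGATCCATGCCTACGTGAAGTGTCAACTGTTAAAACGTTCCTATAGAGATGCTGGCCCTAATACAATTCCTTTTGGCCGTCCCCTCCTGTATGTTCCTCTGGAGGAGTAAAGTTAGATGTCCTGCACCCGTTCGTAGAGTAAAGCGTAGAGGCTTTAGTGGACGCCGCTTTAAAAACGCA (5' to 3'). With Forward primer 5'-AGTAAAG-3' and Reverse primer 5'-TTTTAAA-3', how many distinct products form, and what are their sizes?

The forward primer AGTAAAG matches the top strand at positions 126–132, 158–164.
The reverse primer's reverse complement is TTTAAAA, matching at positions 189–195.
Each forward site pairs with the reverse site to give a product ending at position 195: sizes 70, 38 bp.

Two products: 70 bp, 38 bp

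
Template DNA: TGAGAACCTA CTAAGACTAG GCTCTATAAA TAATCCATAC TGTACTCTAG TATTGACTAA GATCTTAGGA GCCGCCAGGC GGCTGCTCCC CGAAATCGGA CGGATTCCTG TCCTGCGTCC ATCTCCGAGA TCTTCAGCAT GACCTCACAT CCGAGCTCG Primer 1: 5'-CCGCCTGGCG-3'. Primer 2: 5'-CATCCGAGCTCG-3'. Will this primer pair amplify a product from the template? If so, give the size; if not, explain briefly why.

Primer 1 (CCGCCTGGCG) has reverse complement CGCCAGGCGG, which matches the top strand at positions 73–82; primer 1 anneals to the top strand there with its 3' end pointing upstream toward position 73.
Primer 2 (CATCCGAGCTCG) matches the top strand directly at positions 148–159; it anneals to the bottom strand with its 3' end pointing downstream toward position 159.
The 3' ends diverge (primer 1 extends toward position 1, primer 2 toward position 159), so the primers never converge on a shared product.

No product — the primers' 3' ends point away from each other.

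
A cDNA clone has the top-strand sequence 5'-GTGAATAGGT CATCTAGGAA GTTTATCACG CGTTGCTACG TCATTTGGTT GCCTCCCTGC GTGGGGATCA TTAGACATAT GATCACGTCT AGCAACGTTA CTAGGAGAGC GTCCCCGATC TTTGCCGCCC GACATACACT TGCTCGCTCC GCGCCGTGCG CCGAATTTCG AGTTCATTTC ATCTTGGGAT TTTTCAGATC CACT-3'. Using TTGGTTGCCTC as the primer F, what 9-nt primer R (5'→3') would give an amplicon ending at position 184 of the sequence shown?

The forward primer binds at positions 45–55; the product's 3' end on the top strand is position 184.
The reverse primer anneals to the top strand over positions 176–184, i.e. to ATTTCATCT.
Its sequence written 5'→3' is the reverse complement: AGATGAAAT.

5'-AGATGAAAT-3'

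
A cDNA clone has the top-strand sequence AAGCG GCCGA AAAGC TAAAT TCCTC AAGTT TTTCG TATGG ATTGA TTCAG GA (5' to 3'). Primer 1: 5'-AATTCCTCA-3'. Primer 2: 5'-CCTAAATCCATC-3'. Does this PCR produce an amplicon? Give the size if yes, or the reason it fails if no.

No product — primer 2 has no binding site in the template.

Primer 2 (CCTAAATCCATC) does not match the top strand, and its reverse complement GATGGATTTAGG does not match either.
With no annealing site for primer 2, no amplification occurs.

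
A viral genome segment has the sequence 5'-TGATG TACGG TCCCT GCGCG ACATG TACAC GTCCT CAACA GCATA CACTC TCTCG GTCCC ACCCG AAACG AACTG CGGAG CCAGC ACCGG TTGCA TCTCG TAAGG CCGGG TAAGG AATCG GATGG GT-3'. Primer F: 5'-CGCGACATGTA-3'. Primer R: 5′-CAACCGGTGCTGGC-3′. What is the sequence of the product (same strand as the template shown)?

Scanning the template, CGCGACATGTA occurs at positions 17–27; this primer anneals to the bottom strand there with its 3' end pointing downstream.
Taking the reverse complement of CAACCGGTGCTGGC gives GCCAGCACCGGTTG, found at positions 80–93 on the template; the primer anneals here to the top strand with its 3' end pointing upstream.
The product is the template from position 17 through 93 (77 bp).

5'-CGCGACATGTACACGTCCTCAACAGCATACACTCTCTCGGTCCCACCCGAAACGAACTGCGGAGCCAGCACCGGTTG-3'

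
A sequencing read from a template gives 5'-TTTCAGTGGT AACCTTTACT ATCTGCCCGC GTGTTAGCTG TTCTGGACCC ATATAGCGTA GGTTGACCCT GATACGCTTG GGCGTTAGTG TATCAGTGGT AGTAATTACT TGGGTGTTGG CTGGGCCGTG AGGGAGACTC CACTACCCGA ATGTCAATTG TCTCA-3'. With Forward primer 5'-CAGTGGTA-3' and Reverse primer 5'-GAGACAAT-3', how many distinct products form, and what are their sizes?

Two products: 161 bp, 71 bp

The forward primer CAGTGGTA matches the top strand at positions 4–11, 94–101.
The reverse primer's reverse complement is ATTGTCTC, matching at positions 157–164.
Each forward site pairs with the reverse site to give a product ending at position 164: sizes 161, 71 bp.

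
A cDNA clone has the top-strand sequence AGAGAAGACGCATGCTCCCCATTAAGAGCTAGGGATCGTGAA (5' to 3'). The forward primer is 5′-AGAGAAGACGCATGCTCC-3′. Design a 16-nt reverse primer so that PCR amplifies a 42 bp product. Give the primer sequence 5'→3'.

The forward primer binds at positions 1–18, so a 42 bp product ends at position 1 + 42 − 1 = 42.
The reverse primer anneals to the top strand over positions 27–42, i.e. to AGCTAGGGATCGTGAA.
Its sequence written 5'→3' is the reverse complement: TTCACGATCCCTAGCT.

5'-TTCACGATCCCTAGCT-3'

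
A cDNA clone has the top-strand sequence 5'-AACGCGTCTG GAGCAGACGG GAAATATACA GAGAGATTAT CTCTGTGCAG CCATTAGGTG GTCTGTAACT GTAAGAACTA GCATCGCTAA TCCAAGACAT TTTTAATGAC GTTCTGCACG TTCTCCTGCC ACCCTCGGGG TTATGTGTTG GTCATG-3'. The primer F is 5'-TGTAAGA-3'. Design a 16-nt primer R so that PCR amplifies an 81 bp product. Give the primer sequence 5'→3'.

5'-CAACACATAACCCCGA-3'

The forward primer binds at positions 70–76, so an 81 bp product ends at position 70 + 81 − 1 = 150.
The reverse primer anneals to the top strand over positions 135–150, i.e. to TCGGGGTTATGTGTTG.
Its sequence written 5'→3' is the reverse complement: CAACACATAACCCCGA.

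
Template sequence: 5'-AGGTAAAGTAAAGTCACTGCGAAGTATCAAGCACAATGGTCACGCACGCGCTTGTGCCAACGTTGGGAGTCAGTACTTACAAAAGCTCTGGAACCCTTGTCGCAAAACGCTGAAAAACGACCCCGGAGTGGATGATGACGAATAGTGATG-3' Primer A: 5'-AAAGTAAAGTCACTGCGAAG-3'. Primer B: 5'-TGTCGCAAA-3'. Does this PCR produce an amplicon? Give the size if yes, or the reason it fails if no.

No product — both primers anneal to the same strand and extend in the same direction.

Primer A (AAAGTAAAGTCACTGCGAAG) matches the top strand at positions 5–24 (3' end points downstream).
Primer B (TGTCGCAAA) also matches the top strand directly, at positions 98–106 — its reverse complement TTTGCGACA is not present.
Both primers anneal to the bottom strand with 3' ends pointing the same way, so neither can prime synthesis back toward the other.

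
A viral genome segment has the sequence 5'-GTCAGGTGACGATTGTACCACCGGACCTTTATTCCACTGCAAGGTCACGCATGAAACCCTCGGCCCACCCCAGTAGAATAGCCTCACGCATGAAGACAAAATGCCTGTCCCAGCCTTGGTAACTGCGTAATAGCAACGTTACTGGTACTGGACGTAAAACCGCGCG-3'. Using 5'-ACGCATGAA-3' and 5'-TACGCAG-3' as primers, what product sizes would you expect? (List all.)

83 bp, 44 bp

The forward primer ACGCATGAA matches the top strand at positions 47–55, 86–94.
The reverse primer's reverse complement is CTGCGTA, matching at positions 123–129.
Each forward site pairs with the reverse site to give a product ending at position 129: sizes 83, 44 bp.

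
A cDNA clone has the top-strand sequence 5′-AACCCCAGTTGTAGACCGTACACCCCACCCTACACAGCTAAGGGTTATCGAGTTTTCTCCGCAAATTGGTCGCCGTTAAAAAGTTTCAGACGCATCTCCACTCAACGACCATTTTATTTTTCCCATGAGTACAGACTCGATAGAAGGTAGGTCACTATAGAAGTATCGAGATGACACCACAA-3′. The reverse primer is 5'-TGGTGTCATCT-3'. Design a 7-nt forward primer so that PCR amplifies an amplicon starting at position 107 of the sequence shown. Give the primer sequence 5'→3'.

The reverse primer's reverse complement AGATGACACCA matches the template at positions 169–179; the product starts at position 107.
The forward primer is identical to the top strand over positions 107–113: GACCATT.

5'-GACCATT-3'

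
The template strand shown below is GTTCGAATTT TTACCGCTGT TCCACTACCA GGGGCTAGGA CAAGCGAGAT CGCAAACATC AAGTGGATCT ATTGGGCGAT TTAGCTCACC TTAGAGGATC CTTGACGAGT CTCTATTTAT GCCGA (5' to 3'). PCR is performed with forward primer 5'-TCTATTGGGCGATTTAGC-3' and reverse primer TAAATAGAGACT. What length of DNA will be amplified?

Forward primer TCTATTGGGCGATTTAGC is found on the top strand at positions 68–85.
Taking the reverse complement of TAAATAGAGACT gives AGTCTCTATTTA, found at positions 108–119 on the template; the primer anneals here to the top strand with its 3' end pointing upstream.
Product length = (reverse-primer end) − (forward-primer start) + 1 = 119 − 68 + 1 = 52 bp.

52 bp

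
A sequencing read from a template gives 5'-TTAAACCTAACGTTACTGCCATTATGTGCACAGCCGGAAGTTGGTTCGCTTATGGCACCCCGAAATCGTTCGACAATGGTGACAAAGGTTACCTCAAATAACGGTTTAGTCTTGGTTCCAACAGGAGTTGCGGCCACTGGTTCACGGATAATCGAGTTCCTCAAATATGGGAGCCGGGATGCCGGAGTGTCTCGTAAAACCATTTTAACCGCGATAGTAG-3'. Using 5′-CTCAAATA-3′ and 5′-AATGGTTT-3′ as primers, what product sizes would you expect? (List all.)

The forward primer CTCAAATA matches the top strand at positions 93–100, 160–167.
The reverse primer's reverse complement is AAACCATT, matching at positions 197–204.
Each forward site pairs with the reverse site to give a product ending at position 204: sizes 112, 45 bp.

112 bp, 45 bp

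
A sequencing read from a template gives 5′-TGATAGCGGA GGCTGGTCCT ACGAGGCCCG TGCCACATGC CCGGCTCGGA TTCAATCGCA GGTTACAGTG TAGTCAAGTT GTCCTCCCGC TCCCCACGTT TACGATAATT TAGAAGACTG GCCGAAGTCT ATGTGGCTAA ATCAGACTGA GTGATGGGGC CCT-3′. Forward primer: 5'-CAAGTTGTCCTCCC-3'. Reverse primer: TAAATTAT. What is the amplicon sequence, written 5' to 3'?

Scanning the template, CAAGTTGTCCTCCC occurs at positions 75–88; this primer anneals to the bottom strand there with its 3' end pointing downstream.
The reverse primer's reverse complement is ATAATTTA, which matches the template at positions 105–112.
The product is the template from position 75 through 112 (38 bp).

5'-CAAGTTGTCCTCCCGCTCCCCACGTTTACGATAATTTA-3'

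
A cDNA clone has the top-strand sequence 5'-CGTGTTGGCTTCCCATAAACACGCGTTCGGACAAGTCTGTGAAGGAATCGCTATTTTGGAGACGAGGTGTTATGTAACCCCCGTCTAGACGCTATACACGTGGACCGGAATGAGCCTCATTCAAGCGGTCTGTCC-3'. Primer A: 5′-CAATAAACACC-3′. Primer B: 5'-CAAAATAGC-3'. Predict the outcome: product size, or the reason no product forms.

No product — primer A has no binding site in the template.

Primer A (CAATAAACACC) does not match the top strand, and its reverse complement GGTGTTTATTG does not match either.
With no annealing site for primer A, no amplification occurs.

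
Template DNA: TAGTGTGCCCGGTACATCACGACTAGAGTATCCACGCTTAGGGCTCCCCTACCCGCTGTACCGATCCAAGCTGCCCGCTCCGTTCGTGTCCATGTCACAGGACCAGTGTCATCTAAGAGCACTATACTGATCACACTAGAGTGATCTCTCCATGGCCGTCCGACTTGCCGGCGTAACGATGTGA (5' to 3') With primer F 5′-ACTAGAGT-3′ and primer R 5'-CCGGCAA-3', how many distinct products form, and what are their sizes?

The forward primer ACTAGAGT matches the top strand at positions 22–29, 135–142.
The reverse primer's reverse complement is TTGCCGG, matching at positions 165–171.
Each forward site pairs with the reverse site to give a product ending at position 171: sizes 150, 37 bp.

Two products: 150 bp, 37 bp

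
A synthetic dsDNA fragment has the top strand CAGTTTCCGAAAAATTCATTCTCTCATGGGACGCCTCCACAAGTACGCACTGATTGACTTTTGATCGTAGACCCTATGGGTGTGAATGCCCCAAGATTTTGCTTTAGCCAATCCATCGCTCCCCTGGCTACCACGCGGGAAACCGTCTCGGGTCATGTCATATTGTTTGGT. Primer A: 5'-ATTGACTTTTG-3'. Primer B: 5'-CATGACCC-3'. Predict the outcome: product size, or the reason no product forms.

Primer A (ATTGACTTTTG) matches the top strand at positions 53–63; it acts as a forward primer.
Primer B's reverse complement is GGGTCATG, matching the top strand at positions 150–157; it acts as a reverse primer.
The 3' ends face each other across positions 53–157, giving a 105 bp product.

Yes — a 105 bp product.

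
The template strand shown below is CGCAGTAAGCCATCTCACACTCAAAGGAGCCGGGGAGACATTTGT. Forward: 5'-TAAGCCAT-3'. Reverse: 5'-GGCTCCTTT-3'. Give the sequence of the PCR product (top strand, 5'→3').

5'-TAAGCCATCTCACACTCAAAGGAGCC-3'

Forward primer TAAGCCAT is found on the top strand at positions 6–13.
Taking the reverse complement of GGCTCCTTT gives AAAGGAGCC, found at positions 23–31 on the template; the primer anneals here to the top strand with its 3' end pointing upstream.
The product is the template from position 6 through 31 (26 bp).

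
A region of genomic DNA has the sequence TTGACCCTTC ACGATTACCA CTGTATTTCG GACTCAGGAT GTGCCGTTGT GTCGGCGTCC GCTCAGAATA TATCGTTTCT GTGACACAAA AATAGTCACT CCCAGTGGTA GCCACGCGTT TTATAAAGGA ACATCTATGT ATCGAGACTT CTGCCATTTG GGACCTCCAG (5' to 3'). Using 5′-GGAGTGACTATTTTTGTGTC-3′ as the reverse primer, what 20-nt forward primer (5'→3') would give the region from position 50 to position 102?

5'-TGTCGGCGTCCGCTCAGAAT-3'

The reverse primer's reverse complement GACACAAAAATAGTCACTCC matches the template at positions 83–102; the product starts at position 50.
The forward primer is identical to the top strand over positions 50–69: TGTCGGCGTCCGCTCAGAAT.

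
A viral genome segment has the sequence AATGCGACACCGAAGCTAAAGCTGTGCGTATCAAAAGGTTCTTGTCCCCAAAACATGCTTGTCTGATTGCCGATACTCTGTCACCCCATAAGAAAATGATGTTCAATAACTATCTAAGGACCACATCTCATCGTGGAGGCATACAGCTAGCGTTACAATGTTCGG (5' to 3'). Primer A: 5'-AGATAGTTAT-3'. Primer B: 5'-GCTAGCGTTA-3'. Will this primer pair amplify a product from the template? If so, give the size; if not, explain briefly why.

No product — the primers' 3' ends point away from each other.

Primer A (AGATAGTTAT) has reverse complement ATAACTATCT, which matches the top strand at positions 106–115; primer A anneals to the top strand there with its 3' end pointing upstream toward position 106.
Primer B (GCTAGCGTTA) matches the top strand directly at positions 146–155; it anneals to the bottom strand with its 3' end pointing downstream toward position 155.
The 3' ends diverge (primer A extends toward position 1, primer B toward position 165), so the primers never converge on a shared product.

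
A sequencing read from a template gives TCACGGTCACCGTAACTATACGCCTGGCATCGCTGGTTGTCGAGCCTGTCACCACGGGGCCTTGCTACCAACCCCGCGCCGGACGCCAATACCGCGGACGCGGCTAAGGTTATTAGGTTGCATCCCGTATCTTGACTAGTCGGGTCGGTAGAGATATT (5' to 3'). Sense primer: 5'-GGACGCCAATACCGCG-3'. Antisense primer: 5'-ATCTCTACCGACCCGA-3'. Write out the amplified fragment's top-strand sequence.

Forward primer GGACGCCAATACCGCG is found on the top strand at positions 81–96.
Reverse complement of the reverse primer: TCGGGTCGGTAGAGAT. This occurs on the top strand at positions 140–155.
The product is the template from position 81 through 155 (75 bp).

5'-GGACGCCAATACCGCGGACGCGGCTAAGGTTATTAGGTTGCATCCCGTATCTTGACTAGTCGGGTCGGTAGAGAT-3'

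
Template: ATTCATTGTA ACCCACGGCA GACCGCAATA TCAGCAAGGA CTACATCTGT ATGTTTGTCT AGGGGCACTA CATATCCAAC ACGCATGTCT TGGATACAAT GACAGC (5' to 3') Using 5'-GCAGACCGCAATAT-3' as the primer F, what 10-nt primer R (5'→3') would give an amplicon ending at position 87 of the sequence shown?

The forward primer binds at positions 18–31; the product's 3' end on the top strand is position 87.
The reverse primer anneals to the top strand over positions 78–87, i.e. to AACACGCATG.
Its sequence written 5'→3' is the reverse complement: CATGCGTGTT.

5'-CATGCGTGTT-3'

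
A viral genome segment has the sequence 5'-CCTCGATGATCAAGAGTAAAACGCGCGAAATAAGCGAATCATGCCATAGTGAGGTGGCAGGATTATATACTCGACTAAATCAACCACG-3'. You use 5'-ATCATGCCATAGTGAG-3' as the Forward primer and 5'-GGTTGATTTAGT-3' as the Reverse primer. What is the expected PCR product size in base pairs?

Forward primer ATCATGCCATAGTGAG is found on the top strand at positions 38–53.
Taking the reverse complement of GGTTGATTTAGT gives ACTAAATCAACC, found at positions 74–85 on the template; the primer anneals here to the top strand with its 3' end pointing upstream.
The product runs from position 38 to position 85, so its length is 85 − 38 + 1 = 48 bp.

48 bp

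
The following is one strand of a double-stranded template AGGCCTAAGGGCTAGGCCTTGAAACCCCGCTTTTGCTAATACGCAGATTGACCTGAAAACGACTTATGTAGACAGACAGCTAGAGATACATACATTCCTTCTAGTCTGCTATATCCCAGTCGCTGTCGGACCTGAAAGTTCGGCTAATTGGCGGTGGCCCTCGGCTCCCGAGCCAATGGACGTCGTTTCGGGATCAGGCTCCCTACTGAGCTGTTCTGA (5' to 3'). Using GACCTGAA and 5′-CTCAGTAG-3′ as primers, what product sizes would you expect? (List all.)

161 bp, 82 bp

The forward primer GACCTGAA matches the top strand at positions 50–57, 129–136.
The reverse primer's reverse complement is CTACTGAG, matching at positions 203–210.
Each forward site pairs with the reverse site to give a product ending at position 210: sizes 161, 82 bp.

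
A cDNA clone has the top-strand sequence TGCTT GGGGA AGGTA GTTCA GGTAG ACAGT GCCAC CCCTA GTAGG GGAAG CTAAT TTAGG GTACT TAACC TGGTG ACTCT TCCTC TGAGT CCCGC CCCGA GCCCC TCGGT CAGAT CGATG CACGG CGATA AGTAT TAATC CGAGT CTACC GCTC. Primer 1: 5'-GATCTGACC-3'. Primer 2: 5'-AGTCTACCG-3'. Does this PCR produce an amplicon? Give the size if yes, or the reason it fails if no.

No product — the primers' 3' ends point away from each other.

Primer 1 (GATCTGACC) has reverse complement GGTCAGATC, which matches the top strand at positions 108–116; primer 1 anneals to the top strand there with its 3' end pointing upstream toward position 108.
Primer 2 (AGTCTACCG) matches the top strand directly at positions 143–151; it anneals to the bottom strand with its 3' end pointing downstream toward position 151.
The 3' ends diverge (primer 1 extends toward position 1, primer 2 toward position 154), so the primers never converge on a shared product.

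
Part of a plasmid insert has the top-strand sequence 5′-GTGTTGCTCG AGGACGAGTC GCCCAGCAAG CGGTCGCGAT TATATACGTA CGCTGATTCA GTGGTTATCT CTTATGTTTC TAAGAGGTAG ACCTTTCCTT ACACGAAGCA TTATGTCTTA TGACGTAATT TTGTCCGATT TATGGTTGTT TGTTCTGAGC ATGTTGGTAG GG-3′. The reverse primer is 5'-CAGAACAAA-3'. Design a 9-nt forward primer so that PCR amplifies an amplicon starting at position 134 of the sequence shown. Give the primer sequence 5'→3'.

The reverse primer's reverse complement TTTGTTCTG matches the template at positions 149–157; the product starts at position 134.
The forward primer is identical to the top strand over positions 134–142: TCCGATTTA.

5'-TCCGATTTA-3'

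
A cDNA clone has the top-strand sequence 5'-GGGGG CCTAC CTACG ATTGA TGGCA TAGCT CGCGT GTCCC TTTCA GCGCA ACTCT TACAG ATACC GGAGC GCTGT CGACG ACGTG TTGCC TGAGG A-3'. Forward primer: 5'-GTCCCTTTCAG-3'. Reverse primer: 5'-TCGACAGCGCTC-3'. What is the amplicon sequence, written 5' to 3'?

The forward primer matches the template at positions 36–46.
The reverse primer's reverse complement is GAGCGCTGTCGA, which matches the template at positions 67–78.
The product is the template from position 36 through 78 (43 bp).

5'-GTCCCTTTCAGCGCAACTCTTACAGATACCGGAGCGCTGTCGA-3'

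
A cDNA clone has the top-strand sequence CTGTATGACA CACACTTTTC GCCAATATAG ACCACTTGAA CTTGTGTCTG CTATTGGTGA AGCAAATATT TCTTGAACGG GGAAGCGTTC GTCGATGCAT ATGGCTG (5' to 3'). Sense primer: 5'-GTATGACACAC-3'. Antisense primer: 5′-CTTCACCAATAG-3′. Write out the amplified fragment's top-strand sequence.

Scanning the template, GTATGACACAC occurs at positions 3–13; this primer anneals to the bottom strand there with its 3' end pointing downstream.
Taking the reverse complement of CTTCACCAATAG gives CTATTGGTGAAG, found at positions 51–62 on the template; the primer anneals here to the top strand with its 3' end pointing upstream.
The product is the template from position 3 through 62 (60 bp).

5'-GTATGACACACACTTTTCGCCAATATAGACCACTTGAACTTGTGTCTGCTATTGGTGAAG-3'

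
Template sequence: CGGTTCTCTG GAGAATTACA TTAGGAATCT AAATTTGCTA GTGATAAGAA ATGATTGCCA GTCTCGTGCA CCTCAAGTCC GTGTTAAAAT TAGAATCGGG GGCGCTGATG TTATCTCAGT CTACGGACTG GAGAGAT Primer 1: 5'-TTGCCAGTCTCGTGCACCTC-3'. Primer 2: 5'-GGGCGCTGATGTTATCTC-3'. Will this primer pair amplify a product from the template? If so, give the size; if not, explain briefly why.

No product — both primers anneal to the same strand and extend in the same direction.

Primer 1 (TTGCCAGTCTCGTGCACCTC) matches the top strand at positions 55–74 (3' end points downstream).
Primer 2 (GGGCGCTGATGTTATCTC) also matches the top strand directly, at positions 100–117 — its reverse complement GAGATAACATCAGCGCCC is not present.
Both primers anneal to the bottom strand with 3' ends pointing the same way, so neither can prime synthesis back toward the other.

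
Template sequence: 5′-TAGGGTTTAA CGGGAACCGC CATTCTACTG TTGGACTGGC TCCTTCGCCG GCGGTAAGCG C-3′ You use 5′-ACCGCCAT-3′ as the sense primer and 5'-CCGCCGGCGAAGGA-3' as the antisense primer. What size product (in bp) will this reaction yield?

39 bp

The forward primer matches the template at positions 16–23.
The reverse primer's reverse complement is TCCTTCGCCGGCGG, which matches the template at positions 41–54.
Product length = (reverse-primer end) − (forward-primer start) + 1 = 54 − 16 + 1 = 39 bp.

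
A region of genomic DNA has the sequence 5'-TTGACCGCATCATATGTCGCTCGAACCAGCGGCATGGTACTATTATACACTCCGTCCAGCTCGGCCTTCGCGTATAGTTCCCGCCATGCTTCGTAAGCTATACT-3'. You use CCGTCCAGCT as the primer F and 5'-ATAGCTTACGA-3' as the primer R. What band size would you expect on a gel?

50 bp

Forward primer CCGTCCAGCT is found on the top strand at positions 52–61.
Reverse complement of the reverse primer: TCGTAAGCTAT. This occurs on the top strand at positions 91–101.
The product runs from position 52 to position 101, so its length is 101 − 52 + 1 = 50 bp.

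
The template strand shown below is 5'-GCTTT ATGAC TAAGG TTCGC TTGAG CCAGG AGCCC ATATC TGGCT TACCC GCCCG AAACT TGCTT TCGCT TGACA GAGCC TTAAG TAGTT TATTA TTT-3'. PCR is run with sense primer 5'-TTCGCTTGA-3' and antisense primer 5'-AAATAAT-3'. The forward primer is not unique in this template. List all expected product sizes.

83 bp, 34 bp

The forward primer TTCGCTTGA matches the top strand at positions 16–24, 65–73.
The reverse primer's reverse complement is ATTATTT, matching at positions 92–98.
Each forward site pairs with the reverse site to give a product ending at position 98: sizes 83, 34 bp.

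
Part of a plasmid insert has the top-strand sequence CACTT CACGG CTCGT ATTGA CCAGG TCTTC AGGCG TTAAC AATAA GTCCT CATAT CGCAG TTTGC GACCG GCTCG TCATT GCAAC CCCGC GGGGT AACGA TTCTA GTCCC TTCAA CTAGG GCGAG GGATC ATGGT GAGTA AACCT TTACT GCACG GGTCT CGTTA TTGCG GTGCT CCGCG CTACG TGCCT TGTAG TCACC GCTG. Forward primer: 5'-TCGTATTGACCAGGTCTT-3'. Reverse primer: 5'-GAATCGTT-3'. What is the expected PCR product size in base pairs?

Forward primer TCGTATTGACCAGGTCTT is found on the top strand at positions 12–29.
Reverse complement of the reverse primer: AACGATTC. This occurs on the top strand at positions 96–103.
Amplicon spans positions 12–103: 92 bp.

92 bp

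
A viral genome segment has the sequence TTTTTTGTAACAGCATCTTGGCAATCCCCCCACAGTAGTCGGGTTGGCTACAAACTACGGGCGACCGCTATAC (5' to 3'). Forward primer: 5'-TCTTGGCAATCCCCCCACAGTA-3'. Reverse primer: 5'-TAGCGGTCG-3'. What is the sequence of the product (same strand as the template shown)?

Forward primer TCTTGGCAATCCCCCCACAGTA is found on the top strand at positions 16–37.
The reverse primer's reverse complement is CGACCGCTA, which matches the template at positions 62–70.
The product is the template from position 16 through 70 (55 bp).

5'-TCTTGGCAATCCCCCCACAGTAGTCGGGTTGGCTACAAACTACGGGCGACCGCTA-3'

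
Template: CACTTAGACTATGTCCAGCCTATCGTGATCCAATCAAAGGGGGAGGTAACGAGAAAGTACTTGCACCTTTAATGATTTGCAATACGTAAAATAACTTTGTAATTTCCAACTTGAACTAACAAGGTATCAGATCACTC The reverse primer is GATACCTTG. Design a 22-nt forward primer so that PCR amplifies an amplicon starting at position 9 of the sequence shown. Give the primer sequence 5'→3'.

The reverse primer's reverse complement CAAGGTATC matches the template at positions 120–128; the product starts at position 9.
The forward primer is identical to the top strand over positions 9–30: CTATGTCCAGCCTATCGTGATC.

5'-CTATGTCCAGCCTATCGTGATC-3'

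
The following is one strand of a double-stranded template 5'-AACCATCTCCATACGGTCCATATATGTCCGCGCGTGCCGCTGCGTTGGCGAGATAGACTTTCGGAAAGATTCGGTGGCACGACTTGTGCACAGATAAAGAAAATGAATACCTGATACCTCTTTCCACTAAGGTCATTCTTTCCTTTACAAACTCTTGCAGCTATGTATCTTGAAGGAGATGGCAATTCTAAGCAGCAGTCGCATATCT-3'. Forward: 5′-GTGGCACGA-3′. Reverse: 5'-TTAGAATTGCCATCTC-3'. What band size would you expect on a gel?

The forward primer matches the template at positions 74–82.
Reverse complement of the reverse primer: GAGATGGCAATTCTAA. This occurs on the top strand at positions 176–191.
Product length = (reverse-primer end) − (forward-primer start) + 1 = 191 − 74 + 1 = 118 bp.

118 bp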